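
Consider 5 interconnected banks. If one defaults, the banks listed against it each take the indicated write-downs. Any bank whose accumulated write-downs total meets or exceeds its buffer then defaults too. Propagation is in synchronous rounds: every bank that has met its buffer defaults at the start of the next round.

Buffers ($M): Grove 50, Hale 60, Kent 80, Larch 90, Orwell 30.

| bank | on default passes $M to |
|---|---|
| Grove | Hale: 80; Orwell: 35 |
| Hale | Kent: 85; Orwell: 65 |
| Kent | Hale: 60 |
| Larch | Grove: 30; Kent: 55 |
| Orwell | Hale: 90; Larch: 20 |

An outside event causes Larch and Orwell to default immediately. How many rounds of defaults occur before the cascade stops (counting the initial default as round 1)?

Round 1 — Larch, Orwell default (initial).
  Grove: +30 → 30 < 50
  Hale: +90 → 90 ≥ 60
  Kent: +55 → 55 < 80
Round 2 — Hale defaults.
  Kent: +85 → 140 ≥ 80
Round 3 — Kent defaults.
No further defaults.

3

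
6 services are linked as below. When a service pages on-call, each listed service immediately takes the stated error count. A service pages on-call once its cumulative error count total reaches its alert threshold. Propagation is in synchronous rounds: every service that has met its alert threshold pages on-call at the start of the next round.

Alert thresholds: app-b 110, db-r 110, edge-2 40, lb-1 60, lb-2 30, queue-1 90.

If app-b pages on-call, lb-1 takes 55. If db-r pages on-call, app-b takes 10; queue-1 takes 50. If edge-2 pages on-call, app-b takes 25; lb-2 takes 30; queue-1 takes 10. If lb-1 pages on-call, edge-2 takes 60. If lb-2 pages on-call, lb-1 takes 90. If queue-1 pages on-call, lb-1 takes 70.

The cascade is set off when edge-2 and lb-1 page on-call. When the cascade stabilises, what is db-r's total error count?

0

Round 1 — edge-2, lb-1 page on-call (initial).
  app-b: +25 → 25 < 110
  lb-2: +30 → 30 ≥ 30
  queue-1: +10 → 10 < 90
Round 2 — lb-2 pages on-call.
No further pages.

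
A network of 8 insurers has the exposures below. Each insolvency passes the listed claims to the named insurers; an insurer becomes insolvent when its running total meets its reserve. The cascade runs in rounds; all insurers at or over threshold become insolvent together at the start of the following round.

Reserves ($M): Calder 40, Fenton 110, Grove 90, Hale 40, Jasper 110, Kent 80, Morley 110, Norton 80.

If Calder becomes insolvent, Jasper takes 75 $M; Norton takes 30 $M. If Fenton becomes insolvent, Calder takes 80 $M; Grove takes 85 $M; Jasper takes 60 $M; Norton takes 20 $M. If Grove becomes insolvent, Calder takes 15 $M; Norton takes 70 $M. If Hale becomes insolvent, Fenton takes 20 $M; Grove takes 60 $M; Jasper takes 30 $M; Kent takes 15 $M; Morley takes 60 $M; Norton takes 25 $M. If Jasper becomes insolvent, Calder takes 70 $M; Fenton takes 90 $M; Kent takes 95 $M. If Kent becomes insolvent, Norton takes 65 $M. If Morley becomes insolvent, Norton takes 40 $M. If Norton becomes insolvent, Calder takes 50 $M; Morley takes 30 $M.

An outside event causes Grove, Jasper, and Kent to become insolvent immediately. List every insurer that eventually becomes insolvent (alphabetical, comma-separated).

Calder, Grove, Jasper, Kent, Norton

Round 1 — Grove, Jasper, Kent become insolvent (initial).
  Calder: +15+70 → 85 ≥ 40
  Fenton: +90 → 90 < 110
  Norton: +70+65 → 135 ≥ 80
Round 2 — Calder, Norton become insolvent.
  Morley: +30 → 30 < 110
No further insolvencies.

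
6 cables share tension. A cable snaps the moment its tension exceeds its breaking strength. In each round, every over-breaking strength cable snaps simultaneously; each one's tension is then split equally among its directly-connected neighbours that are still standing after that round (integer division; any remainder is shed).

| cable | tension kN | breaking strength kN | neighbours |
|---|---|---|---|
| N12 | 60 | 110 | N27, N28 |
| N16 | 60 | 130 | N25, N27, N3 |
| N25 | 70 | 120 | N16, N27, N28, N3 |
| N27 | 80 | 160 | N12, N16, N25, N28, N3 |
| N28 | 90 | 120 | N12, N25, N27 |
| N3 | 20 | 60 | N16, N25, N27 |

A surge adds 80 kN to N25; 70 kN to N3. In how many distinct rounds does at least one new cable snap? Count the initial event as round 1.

Round 1 — N25 at 150 > 120; N3 at 90 > 60. N25, N3 snap.
  N25 sheds 150 kN to N16, N27, N28: 50 each.
    N16: 60+50 = 110 ≤ 130
    N27: 80+50 = 130 ≤ 160
    N28: 90+50 = 140 > 120
  N3 sheds 90 kN to N16, N27: 45 each.
    N16: 110+45 = 155 > 130
    N27: 130+45 = 175 > 160
Round 2 — N16, N27, N28 snap.
  N16 sheds 155 kN: no online neighbours, lost.
  N27 sheds 175 kN to N12: 175 each.
    N12: 60+175 = 235 > 110
  N28 sheds 140 kN to N12: 140 each.
    N12: 235+140 = 375 > 110
Round 3 — N12 snaps.
  N12 sheds 375 kN: no online neighbours, lost.
No further breaks.

3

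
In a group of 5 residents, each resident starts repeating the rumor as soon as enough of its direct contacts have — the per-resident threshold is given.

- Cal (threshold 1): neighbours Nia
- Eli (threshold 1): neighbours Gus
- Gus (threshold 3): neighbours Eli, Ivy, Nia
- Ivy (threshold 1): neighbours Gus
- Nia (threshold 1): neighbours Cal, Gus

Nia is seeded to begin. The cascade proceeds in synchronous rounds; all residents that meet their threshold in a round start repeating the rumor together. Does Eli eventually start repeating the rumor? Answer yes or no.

Round 1 — Nia starts repeating the rumor (initial).
Round 2 — checking thresholds:
  Cal: 1 of 1 neighbours ≥ 1, starts repeating the rumor.
  Gus: 1 of 3 neighbours < 3, holds.
Round 3 — no new spreads; cascade stops.

no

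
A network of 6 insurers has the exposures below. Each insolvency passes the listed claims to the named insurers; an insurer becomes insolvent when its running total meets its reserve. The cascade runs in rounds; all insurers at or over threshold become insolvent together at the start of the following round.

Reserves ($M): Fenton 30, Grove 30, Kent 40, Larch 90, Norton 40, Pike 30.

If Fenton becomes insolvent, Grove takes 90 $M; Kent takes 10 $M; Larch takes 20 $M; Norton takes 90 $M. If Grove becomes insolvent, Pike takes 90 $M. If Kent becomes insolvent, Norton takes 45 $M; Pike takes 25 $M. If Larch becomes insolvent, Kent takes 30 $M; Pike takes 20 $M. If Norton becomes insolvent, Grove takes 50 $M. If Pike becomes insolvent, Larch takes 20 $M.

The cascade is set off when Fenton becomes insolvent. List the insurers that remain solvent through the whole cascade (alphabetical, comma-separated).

Round 1 — Fenton becomes insolvent (initial).
  Grove: +90 → 90 ≥ 30
  Kent: +10 → 10 < 40
  Larch: +20 → 20 < 90
  Norton: +90 → 90 ≥ 40
Round 2 — Grove, Norton become insolvent.
  Pike: +90 → 90 ≥ 30
Round 3 — Pike becomes insolvent.
  Larch: +20 → 40 < 90
No further insolvencies.

Kent, Larch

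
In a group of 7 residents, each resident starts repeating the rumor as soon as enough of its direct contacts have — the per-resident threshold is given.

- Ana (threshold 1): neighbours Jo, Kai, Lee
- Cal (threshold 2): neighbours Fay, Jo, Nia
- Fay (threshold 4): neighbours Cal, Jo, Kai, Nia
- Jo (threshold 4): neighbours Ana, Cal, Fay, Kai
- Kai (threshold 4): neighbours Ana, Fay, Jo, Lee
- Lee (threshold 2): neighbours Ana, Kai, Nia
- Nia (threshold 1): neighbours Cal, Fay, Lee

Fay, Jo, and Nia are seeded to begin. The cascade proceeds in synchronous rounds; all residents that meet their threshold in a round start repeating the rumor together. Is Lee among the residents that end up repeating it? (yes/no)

yes

Round 1 — Fay, Jo, Nia start repeating the rumor (initial).
Round 2 — checking thresholds:
  Ana: 1 of 3 neighbours ≥ 1, starts repeating the rumor.
  Cal: 3 of 3 neighbours ≥ 2, starts repeating the rumor.
  Kai: 2 of 4 neighbours < 4, not yet.
  Lee: 1 of 3 neighbours < 2, not yet.
Round 3 — checking thresholds:
  Kai: 3 of 4 neighbours < 4, not yet.
  Lee: 2 of 3 neighbours ≥ 2, starts repeating the rumor.
Round 4 — checking thresholds:
  Kai: 4 of 4 neighbours ≥ 4, starts repeating the rumor.
Round 5 — no new spreads; cascade stops.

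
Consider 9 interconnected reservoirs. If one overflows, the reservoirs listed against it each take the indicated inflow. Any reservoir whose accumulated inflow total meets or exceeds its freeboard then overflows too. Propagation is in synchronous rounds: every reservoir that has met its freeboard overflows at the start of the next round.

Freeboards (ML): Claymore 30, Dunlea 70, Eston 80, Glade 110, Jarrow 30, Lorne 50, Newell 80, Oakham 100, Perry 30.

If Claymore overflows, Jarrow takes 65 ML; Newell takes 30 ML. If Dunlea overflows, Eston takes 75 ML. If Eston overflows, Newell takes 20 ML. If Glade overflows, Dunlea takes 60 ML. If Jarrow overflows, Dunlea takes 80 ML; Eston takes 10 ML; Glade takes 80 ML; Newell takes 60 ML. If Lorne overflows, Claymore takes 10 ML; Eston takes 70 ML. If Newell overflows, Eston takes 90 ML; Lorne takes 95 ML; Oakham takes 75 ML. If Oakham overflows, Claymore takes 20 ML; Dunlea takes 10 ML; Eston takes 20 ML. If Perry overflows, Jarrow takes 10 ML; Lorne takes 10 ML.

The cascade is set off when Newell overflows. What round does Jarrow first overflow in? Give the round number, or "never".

Round 1 — Newell overflows (initial).
  Eston: +90 → 90 ≥ 80
  Lorne: +95 → 95 ≥ 50
  Oakham: +75 → 75 < 100
Round 2 — Eston, Lorne overflow.
  Claymore: +10 → 10 < 30
No further overflows.

never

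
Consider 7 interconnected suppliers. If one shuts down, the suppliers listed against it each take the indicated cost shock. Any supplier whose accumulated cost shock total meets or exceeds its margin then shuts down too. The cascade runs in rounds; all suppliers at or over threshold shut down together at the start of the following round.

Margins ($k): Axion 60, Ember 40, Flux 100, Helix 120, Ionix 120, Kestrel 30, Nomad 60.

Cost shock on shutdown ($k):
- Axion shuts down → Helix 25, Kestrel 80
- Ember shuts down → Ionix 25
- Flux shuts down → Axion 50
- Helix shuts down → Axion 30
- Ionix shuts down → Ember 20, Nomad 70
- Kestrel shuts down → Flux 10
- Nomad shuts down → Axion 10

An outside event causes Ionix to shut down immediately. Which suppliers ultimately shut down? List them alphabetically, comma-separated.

Ionix, Nomad

Round 1 — Ionix shuts down (initial).
  Ember: +20 → 20 < 40
  Nomad: +70 → 70 ≥ 60
Round 2 — Nomad shuts down.
  Axion: +10 → 10 < 60
No further shutdowns.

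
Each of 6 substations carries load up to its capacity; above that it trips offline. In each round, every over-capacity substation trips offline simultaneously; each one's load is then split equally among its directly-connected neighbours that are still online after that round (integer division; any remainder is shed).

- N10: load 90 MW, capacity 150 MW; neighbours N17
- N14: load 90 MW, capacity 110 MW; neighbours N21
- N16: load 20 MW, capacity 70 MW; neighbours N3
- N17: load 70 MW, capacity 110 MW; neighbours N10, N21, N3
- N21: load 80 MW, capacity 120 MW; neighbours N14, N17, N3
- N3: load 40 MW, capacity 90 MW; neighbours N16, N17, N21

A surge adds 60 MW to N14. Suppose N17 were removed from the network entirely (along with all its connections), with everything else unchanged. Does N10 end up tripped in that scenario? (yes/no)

no

With N17 removed:
Round 1 — N14 at 150 > 110. N14 trips offline.
  N14 sheds 150 MW to N21: 150 each.
    N21: 80+150 = 230 > 120
Round 2 — N21 trips offline.
  N21 sheds 230 MW to N3: 230 each.
    N3: 40+230 = 270 > 90
Round 3 — N3 trips offline.
  N3 sheds 270 MW to N16: 270 each.
    N16: 20+270 = 290 > 70
Round 4 — N16 trips offline.
  N16 sheds 290 MW: no online neighbours, lost.
No further trips.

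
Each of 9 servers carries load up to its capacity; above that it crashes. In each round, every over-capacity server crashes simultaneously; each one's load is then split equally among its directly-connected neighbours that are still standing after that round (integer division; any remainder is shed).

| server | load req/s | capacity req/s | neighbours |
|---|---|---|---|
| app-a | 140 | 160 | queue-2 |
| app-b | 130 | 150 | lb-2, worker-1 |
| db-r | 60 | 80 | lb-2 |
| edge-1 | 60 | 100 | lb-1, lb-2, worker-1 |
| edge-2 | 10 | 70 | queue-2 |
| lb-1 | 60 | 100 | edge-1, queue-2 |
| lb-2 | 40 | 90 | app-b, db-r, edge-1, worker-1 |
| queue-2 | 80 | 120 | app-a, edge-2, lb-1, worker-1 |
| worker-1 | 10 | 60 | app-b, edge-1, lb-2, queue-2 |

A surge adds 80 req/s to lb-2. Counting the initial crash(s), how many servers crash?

8

Round 1 — lb-2 at 120 > 90. lb-2 crashes.
  lb-2 sheds 120 req/s to app-b, db-r, edge-1, worker-1: 30 each.
    app-b: 130+30 = 160 > 150
    db-r: 60+30 = 90 > 80
    edge-1: 60+30 = 90 ≤ 100
    worker-1: 10+30 = 40 ≤ 60
Round 2 — app-b, db-r crash.
  app-b sheds 160 req/s to worker-1: 160 each.
    worker-1: 40+160 = 200 > 60
  db-r sheds 90 req/s: no online neighbours, lost.
Round 3 — worker-1 crashes.
  worker-1 sheds 200 req/s to edge-1, queue-2: 100 each.
    edge-1: 90+100 = 190 > 100
    queue-2: 80+100 = 180 > 120
Round 4 — edge-1, queue-2 crash.
  edge-1 sheds 190 req/s to lb-1: 190 each.
    lb-1: 60+190 = 250 > 100
  queue-2 sheds 180 req/s to app-a, edge-2, lb-1: 60 each.
    app-a: 140+60 = 200 > 160
    edge-2: 10+60 = 70 ≤ 70
    lb-1: 250+60 = 310 > 100
Round 5 — app-a, lb-1 crash.
  app-a sheds 200 req/s: no online neighbours, lost.
  lb-1 sheds 310 req/s: no online neighbours, lost.
No further crashes.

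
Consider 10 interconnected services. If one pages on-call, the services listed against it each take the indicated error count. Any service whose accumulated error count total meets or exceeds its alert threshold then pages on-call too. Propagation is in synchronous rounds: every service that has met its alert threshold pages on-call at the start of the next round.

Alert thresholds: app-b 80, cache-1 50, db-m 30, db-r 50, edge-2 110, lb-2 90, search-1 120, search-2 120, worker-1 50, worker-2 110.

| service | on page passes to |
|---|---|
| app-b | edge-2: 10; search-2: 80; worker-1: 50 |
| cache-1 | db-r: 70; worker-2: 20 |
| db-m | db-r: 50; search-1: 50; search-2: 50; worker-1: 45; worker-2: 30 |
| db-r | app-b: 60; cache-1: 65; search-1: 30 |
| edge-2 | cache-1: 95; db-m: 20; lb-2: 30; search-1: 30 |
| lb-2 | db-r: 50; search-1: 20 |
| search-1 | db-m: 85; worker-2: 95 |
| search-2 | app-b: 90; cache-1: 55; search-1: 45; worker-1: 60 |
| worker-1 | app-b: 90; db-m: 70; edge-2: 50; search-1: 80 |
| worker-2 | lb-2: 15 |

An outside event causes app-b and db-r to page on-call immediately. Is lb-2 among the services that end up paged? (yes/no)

no

Round 1 — app-b, db-r page on-call (initial).
  cache-1: +65 → 65 ≥ 50
  edge-2: +10 → 10 < 110
  search-1: +30 → 30 < 120
  search-2: +80 → 80 < 120
  worker-1: +50 → 50 ≥ 50
Round 2 — cache-1, worker-1 page on-call.
  db-m: +70 → 70 ≥ 30
  edge-2: +50 → 60 < 110
  search-1: +80 → 110 < 120
  worker-2: +20 → 20 < 110
Round 3 — db-m pages on-call.
  search-1: +50 → 160 ≥ 120
  search-2: +50 → 130 ≥ 120
  worker-2: +30 → 50 < 110
Round 4 — search-1, search-2 page on-call.
  worker-2: +95 → 145 ≥ 110
Round 5 — worker-2 pages on-call.
  lb-2: +15 → 15 < 90
No further pages.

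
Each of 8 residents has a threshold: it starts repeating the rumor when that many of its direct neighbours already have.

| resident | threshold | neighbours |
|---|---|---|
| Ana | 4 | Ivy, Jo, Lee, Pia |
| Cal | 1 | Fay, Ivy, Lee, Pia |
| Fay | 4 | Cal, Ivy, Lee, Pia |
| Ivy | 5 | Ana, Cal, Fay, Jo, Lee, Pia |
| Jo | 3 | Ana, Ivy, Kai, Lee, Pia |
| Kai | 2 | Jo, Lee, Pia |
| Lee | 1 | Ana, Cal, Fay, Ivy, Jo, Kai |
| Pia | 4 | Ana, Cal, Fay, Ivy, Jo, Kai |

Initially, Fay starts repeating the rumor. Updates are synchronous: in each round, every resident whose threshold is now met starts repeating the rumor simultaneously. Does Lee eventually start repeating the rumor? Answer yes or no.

Round 1 — Fay starts repeating the rumor (initial).
Round 2 — checking thresholds:
  Cal: 1 of 4 neighbours ≥ 1, starts repeating the rumor.
  Ivy: 1 of 6 neighbours < 5, not yet.
  Lee: 1 of 6 neighbours ≥ 1, starts repeating the rumor.
  Pia: 1 of 6 neighbours < 4, not yet.
Round 3 — no new spreads; cascade stops.

yes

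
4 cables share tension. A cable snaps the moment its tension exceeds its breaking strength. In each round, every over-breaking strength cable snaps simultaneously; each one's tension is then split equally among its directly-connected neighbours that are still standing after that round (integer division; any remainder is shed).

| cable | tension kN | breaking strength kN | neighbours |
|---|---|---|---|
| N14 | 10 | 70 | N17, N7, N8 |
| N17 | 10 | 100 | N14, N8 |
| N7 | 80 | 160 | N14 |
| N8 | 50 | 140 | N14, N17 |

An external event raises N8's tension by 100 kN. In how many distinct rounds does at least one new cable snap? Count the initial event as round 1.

Round 1 — N8 at 150 > 140. N8 snaps.
  N8 sheds 150 kN to N14, N17: 75 each.
    N14: 10+75 = 85 > 70
    N17: 10+75 = 85 ≤ 100
Round 2 — N14 snaps.
  N14 sheds 85 kN to N17, N7: 42 each (1 lost).
    N17: 85+42 = 127 > 100
    N7: 80+42 = 122 ≤ 160
Round 3 — N17 snaps.
  N17 sheds 127 kN: no online neighbours, lost.
No further breaks.

3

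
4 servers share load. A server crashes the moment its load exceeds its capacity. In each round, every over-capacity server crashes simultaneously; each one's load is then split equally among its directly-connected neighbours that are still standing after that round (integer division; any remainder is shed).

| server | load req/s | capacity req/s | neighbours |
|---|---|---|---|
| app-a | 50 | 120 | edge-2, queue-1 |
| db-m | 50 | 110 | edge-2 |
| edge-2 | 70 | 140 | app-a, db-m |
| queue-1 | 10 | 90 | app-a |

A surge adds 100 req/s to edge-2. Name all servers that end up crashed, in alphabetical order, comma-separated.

Round 1 — edge-2 at 170 > 140. edge-2 crashes.
  edge-2 sheds 170 req/s to app-a, db-m: 85 each.
    app-a: 50+85 = 135 > 120
    db-m: 50+85 = 135 > 110
Round 2 — app-a, db-m crash.
  app-a sheds 135 req/s to queue-1: 135 each.
    queue-1: 10+135 = 145 > 90
  db-m sheds 135 req/s: no online neighbours, lost.
Round 3 — queue-1 crashes.
  queue-1 sheds 145 req/s: no online neighbours, lost.
No further crashes.

app-a, db-m, edge-2, queue-1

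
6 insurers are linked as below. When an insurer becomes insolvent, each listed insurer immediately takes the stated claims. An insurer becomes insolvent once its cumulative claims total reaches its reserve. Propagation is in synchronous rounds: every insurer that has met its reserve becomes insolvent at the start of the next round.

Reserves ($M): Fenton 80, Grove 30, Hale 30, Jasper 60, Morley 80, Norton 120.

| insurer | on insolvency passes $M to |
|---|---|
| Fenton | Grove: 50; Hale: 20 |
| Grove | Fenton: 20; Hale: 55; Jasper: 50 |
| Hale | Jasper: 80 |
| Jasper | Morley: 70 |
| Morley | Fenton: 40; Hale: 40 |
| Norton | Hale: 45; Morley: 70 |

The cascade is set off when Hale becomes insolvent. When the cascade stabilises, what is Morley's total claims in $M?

70

Round 1 — Hale becomes insolvent (initial).
  Jasper: +80 → 80 ≥ 60
Round 2 — Jasper becomes insolvent.
  Morley: +70 → 70 < 80
No further insolvencies.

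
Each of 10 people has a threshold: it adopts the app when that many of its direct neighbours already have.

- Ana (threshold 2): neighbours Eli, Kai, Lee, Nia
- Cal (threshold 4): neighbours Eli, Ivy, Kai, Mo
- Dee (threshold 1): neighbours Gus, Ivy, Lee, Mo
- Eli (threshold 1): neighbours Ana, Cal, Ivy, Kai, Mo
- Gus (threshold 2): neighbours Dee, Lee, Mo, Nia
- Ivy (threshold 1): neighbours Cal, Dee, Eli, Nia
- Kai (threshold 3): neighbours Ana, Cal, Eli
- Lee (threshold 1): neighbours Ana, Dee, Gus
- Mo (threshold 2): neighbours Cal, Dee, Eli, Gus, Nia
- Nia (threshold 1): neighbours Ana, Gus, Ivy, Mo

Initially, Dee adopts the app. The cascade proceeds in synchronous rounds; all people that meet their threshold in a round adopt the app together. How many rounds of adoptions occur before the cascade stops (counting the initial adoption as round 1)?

4

Round 1 — Dee adopts the app (initial).
Round 2 — checking thresholds:
  Gus: 1 of 4 neighbours < 2, below threshold.
  Ivy: 1 of 4 neighbours ≥ 1, adopts the app.
  Lee: 1 of 3 neighbours ≥ 1, adopts the app.
  Mo: 1 of 5 neighbours < 2, below threshold.
Round 3 — checking thresholds:
  Ana: 1 of 4 neighbours < 2, below threshold.
  Cal: 1 of 4 neighbours < 4, below threshold.
  Eli: 1 of 5 neighbours ≥ 1, adopts the app.
  Gus: 2 of 4 neighbours ≥ 2, adopts the app.
  Mo: 1 of 5 neighbours < 2, below threshold.
  Nia: 1 of 4 neighbours ≥ 1, adopts the app.
Round 4 — checking thresholds:
  Ana: 3 of 4 neighbours ≥ 2, adopts the app.
  Cal: 2 of 4 neighbours < 4, below threshold.
  Kai: 1 of 3 neighbours < 3, below threshold.
  Mo: 4 of 5 neighbours ≥ 2, adopts the app.
Round 5 — no new adoptions; cascade stops.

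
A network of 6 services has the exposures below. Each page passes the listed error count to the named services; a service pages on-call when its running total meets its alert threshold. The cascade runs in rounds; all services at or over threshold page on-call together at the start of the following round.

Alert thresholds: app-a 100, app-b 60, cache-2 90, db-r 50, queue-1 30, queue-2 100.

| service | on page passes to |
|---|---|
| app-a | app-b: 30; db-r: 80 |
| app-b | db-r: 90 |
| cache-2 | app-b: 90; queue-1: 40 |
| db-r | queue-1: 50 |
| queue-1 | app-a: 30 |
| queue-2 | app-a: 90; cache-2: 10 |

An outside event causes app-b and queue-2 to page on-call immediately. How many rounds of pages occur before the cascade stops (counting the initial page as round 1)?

4

Round 1 — app-b, queue-2 page on-call (initial).
  app-a: +90 → 90 < 100
  cache-2: +10 → 10 < 90
  db-r: +90 → 90 ≥ 50
Round 2 — db-r pages on-call.
  queue-1: +50 → 50 ≥ 30
Round 3 — queue-1 pages on-call.
  app-a: +30 → 120 ≥ 100
Round 4 — app-a pages on-call.
No further pages.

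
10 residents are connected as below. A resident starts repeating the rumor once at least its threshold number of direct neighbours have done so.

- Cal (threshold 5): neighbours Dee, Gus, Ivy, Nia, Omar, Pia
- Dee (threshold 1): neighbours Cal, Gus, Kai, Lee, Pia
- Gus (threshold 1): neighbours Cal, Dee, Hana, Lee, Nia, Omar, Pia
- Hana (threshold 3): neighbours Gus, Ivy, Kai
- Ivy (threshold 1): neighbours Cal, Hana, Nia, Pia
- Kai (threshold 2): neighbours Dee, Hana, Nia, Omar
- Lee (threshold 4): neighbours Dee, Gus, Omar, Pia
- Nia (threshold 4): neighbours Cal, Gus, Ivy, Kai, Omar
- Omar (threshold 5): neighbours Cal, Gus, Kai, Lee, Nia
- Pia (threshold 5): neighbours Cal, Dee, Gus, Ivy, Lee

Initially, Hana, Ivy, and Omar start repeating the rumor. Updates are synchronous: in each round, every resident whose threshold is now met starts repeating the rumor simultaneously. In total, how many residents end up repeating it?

Round 1 — Hana, Ivy, Omar start repeating the rumor (initial).
Round 2 — checking thresholds:
  Cal: 2 of 6 neighbours < 5, holds.
  Gus: 2 of 7 neighbours ≥ 1, starts repeating the rumor.
  Kai: 2 of 4 neighbours ≥ 2, starts repeating the rumor.
  Lee: 1 of 4 neighbours < 4, holds.
  Nia: 2 of 5 neighbours < 4, holds.
  Pia: 1 of 5 neighbours < 5, holds.
Round 3 — checking thresholds:
  Cal: 3 of 6 neighbours < 5, holds.
  Dee: 2 of 5 neighbours ≥ 1, starts repeating the rumor.
  Lee: 2 of 4 neighbours < 4, holds.
  Nia: 4 of 5 neighbours ≥ 4, starts repeating the rumor.
  Pia: 2 of 5 neighbours < 5, holds.
Round 4 — checking thresholds:
  Cal: 5 of 6 neighbours ≥ 5, starts repeating the rumor.
  Lee: 3 of 4 neighbours < 4, holds.
  Pia: 3 of 5 neighbours < 5, holds.
Round 5 — no new spreads; cascade stops.

8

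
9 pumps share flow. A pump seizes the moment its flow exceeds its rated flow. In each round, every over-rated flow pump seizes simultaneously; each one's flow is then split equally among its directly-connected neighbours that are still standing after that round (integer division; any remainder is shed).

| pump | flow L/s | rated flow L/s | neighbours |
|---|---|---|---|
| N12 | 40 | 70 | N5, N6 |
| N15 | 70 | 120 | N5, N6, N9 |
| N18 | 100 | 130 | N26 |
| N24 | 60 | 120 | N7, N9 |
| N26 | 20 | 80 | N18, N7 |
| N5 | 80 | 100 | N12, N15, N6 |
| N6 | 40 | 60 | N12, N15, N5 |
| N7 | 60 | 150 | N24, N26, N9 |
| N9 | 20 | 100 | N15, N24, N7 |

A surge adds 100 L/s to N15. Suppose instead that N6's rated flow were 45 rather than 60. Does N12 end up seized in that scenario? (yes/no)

yes

With N6's rated flow at 45:
Round 1 — N15 at 170 > 120. N15 seizes.
  N15 sheds 170 L/s to N5, N6, N9: 56 each (2 lost).
    N5: 80+56 = 136 > 100
    N6: 40+56 = 96 > 45
    N9: 20+56 = 76 ≤ 100
Round 2 — N5, N6 seize.
  N5 sheds 136 L/s to N12: 136 each.
    N12: 40+136 = 176 > 70
  N6 sheds 96 L/s to N12: 96 each.
    N12: 176+96 = 272 > 70
Round 3 — N12 seizes.
  N12 sheds 272 L/s: no online neighbours, lost.
No further seizures.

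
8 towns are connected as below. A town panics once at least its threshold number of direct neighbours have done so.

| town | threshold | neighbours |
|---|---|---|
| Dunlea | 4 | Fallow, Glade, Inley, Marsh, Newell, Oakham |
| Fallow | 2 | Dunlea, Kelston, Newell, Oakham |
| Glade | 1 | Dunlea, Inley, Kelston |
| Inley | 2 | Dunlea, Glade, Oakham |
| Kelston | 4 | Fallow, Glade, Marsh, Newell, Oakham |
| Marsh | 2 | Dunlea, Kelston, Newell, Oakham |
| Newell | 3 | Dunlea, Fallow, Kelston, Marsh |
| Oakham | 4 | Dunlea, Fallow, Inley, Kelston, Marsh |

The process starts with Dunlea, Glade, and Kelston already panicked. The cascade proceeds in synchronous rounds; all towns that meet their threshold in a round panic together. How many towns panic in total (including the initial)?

Round 1 — Dunlea, Glade, Kelston panic (initial).
Round 2 — checking thresholds:
  Fallow: 2 of 4 neighbours ≥ 2, panics.
  Inley: 2 of 3 neighbours ≥ 2, panics.
  Marsh: 2 of 4 neighbours ≥ 2, panics.
  Newell: 2 of 4 neighbours < 3, holds.
  Oakham: 2 of 5 neighbours < 4, holds.
Round 3 — checking thresholds:
  Newell: 4 of 4 neighbours ≥ 3, panics.
  Oakham: 5 of 5 neighbours ≥ 4, panics.
Round 4 — no new panics; cascade stops.

8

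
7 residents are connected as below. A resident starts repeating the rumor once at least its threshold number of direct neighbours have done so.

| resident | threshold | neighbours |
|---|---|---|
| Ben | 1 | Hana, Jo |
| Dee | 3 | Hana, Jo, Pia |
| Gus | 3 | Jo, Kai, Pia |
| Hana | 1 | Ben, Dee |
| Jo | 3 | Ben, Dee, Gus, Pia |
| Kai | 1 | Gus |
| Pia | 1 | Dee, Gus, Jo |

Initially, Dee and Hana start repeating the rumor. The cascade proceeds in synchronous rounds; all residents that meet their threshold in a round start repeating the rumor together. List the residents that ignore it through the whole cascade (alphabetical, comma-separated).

Round 1 — Dee, Hana start repeating the rumor (initial).
Round 2 — checking thresholds:
  Ben: 1 of 2 neighbours ≥ 1, starts repeating the rumor.
  Jo: 1 of 4 neighbours < 3, not yet.
  Pia: 1 of 3 neighbours ≥ 1, starts repeating the rumor.
Round 3 — checking thresholds:
  Gus: 1 of 3 neighbours < 3, not yet.
  Jo: 3 of 4 neighbours ≥ 3, starts repeating the rumor.
Round 4 — no new spreads; cascade stops.

Gus, Kai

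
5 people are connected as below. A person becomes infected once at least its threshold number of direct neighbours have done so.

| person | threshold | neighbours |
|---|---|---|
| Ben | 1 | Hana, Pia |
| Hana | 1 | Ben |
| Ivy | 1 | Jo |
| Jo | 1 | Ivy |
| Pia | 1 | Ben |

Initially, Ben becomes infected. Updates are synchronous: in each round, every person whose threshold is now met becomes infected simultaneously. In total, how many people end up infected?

Round 1 — Ben becomes infected (initial).
Round 2 — checking thresholds:
  Hana: 1 of 1 neighbours ≥ 1, becomes infected.
  Pia: 1 of 1 neighbours ≥ 1, becomes infected.
Round 3 — no new infections; cascade stops.

3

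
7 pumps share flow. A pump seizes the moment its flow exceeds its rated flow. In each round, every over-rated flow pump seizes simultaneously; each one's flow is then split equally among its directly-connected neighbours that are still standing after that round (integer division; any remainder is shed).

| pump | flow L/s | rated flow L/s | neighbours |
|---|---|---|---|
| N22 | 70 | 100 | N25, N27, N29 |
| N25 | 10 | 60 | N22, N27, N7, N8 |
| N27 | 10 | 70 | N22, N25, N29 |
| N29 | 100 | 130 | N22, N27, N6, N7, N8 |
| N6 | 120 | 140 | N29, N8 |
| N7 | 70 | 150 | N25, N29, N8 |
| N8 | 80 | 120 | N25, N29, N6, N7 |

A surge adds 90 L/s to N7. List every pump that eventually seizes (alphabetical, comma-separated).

N22, N25, N27, N29, N6, N7, N8

Round 1 — N7 at 160 > 150. N7 seizes.
  N7 sheds 160 L/s to N25, N29, N8: 53 each (1 lost).
    N25: 10+53 = 63 > 60
    N29: 100+53 = 153 > 130
    N8: 80+53 = 133 > 120
Round 2 — N25, N29, N8 seize.
  N25 sheds 63 L/s to N22, N27: 31 each (1 lost).
    N22: 70+31 = 101 > 100
    N27: 10+31 = 41 ≤ 70
  N29 sheds 153 L/s to N22, N27, N6: 51 each.
    N22: 101+51 = 152 > 100
    N27: 41+51 = 92 > 70
    N6: 120+51 = 171 > 140
  N8 sheds 133 L/s to N6: 133 each.
    N6: 171+133 = 304 > 140
Round 3 — N22, N27, N6 seize.
  N22 sheds 152 L/s: no online neighbours, lost.
  N27 sheds 92 L/s: no online neighbours, lost.
  N6 sheds 304 L/s: no online neighbours, lost.
No further seizures.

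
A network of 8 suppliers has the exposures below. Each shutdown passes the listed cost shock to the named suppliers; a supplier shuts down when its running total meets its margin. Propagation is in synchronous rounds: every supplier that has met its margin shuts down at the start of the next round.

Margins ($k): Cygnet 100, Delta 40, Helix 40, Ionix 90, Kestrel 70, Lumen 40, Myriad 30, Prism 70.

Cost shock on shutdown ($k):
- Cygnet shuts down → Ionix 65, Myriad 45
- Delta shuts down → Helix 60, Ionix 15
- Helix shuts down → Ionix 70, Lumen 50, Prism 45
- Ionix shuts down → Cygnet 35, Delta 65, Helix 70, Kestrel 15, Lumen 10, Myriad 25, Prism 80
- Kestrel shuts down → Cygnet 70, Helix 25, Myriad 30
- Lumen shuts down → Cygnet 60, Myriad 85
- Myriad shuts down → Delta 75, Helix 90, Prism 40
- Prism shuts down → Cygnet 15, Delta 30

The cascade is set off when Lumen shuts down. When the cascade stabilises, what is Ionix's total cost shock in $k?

85

Round 1 — Lumen shuts down (initial).
  Cygnet: +60 → 60 < 100
  Myriad: +85 → 85 ≥ 30
Round 2 — Myriad shuts down.
  Delta: +75 → 75 ≥ 40
  Helix: +90 → 90 ≥ 40
  Prism: +40 → 40 < 70
Round 3 — Delta, Helix shut down.
  Ionix: +15+70 → 85 < 90
  Prism: +45 → 85 ≥ 70
Round 4 — Prism shuts down.
  Cygnet: +15 → 75 < 100
No further shutdowns.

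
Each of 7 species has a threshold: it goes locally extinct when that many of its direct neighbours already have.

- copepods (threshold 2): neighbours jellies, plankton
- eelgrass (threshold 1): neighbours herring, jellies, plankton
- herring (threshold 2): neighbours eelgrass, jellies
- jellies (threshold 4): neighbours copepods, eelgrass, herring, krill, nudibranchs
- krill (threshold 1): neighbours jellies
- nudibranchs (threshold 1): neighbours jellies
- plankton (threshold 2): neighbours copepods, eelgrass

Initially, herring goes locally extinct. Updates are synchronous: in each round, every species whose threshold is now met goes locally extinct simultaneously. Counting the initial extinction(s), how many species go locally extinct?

Round 1 — herring goes locally extinct (initial).
Round 2 — checking thresholds:
  eelgrass: 1 of 3 neighbours ≥ 1, goes locally extinct.
  jellies: 1 of 5 neighbours < 4, below threshold.
Round 3 — no new extinctions; cascade stops.

2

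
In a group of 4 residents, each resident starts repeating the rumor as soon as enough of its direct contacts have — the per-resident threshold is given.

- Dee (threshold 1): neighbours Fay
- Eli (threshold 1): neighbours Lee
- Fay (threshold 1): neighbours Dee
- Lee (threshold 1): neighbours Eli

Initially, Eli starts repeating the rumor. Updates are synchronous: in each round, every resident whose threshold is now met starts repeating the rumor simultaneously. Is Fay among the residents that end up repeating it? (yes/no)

no

Round 1 — Eli starts repeating the rumor (initial).
Round 2 — checking thresholds:
  Lee: 1 of 1 neighbours ≥ 1, starts repeating the rumor.
Round 3 — no new spreads; cascade stops.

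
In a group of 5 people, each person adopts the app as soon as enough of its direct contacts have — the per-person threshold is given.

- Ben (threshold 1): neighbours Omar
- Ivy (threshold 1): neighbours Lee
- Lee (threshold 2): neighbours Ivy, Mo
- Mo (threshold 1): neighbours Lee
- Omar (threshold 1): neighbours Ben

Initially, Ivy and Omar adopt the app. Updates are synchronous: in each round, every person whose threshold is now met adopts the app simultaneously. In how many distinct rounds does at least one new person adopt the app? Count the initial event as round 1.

Round 1 — Ivy, Omar adopt the app (initial).
Round 2 — checking thresholds:
  Ben: 1 of 1 neighbours ≥ 1, adopts the app.
  Lee: 1 of 2 neighbours < 2, holds.
Round 3 — no new adoptions; cascade stops.

2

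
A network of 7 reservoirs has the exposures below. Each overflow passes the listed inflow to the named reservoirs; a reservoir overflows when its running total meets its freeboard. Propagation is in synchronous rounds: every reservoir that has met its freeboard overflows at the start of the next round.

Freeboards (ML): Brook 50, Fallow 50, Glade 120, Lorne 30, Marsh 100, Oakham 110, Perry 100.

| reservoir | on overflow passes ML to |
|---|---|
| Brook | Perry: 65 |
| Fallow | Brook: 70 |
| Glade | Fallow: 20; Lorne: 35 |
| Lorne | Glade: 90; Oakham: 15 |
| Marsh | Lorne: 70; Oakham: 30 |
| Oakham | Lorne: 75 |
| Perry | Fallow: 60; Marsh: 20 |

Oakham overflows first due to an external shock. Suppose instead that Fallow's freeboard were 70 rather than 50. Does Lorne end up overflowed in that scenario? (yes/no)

yes

With Fallow's freeboard at 70:
Round 1 — Oakham overflows (initial).
  Lorne: +75 → 75 ≥ 30
Round 2 — Lorne overflows.
  Glade: +90 → 90 < 120
No further overflows.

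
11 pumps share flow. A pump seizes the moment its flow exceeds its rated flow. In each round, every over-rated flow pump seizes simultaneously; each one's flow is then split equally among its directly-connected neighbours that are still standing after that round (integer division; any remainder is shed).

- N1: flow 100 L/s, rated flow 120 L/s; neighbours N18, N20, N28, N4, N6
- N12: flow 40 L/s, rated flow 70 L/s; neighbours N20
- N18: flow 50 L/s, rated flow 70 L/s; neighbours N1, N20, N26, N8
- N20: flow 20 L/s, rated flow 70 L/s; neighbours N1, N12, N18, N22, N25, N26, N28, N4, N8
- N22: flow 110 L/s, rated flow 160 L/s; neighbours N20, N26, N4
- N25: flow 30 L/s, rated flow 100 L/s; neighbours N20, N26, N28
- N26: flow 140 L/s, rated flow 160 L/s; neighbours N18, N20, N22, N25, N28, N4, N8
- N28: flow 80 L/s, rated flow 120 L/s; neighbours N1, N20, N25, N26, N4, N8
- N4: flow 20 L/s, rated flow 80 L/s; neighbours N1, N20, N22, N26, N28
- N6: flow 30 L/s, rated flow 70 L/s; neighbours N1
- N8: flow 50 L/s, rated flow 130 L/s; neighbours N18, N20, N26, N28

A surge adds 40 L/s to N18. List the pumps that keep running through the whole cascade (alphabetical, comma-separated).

N12, N6

Round 1 — N18 at 90 > 70. N18 seizes.
  N18 sheds 90 L/s to N1, N20, N26, N8: 22 each (2 lost).
    N1: 100+22 = 122 > 120
    N20: 20+22 = 42 ≤ 70
    N26: 140+22 = 162 > 160
    N8: 50+22 = 72 ≤ 130
Round 2 — N1, N26 seize.
  N1 sheds 122 L/s to N20, N28, N4, N6: 30 each (2 lost).
    N20: 42+30 = 72 > 70
    N28: 80+30 = 110 ≤ 120
    N4: 20+30 = 50 ≤ 80
    N6: 30+30 = 60 ≤ 70
  N26 sheds 162 L/s to N20, N22, N25, N28, N4, N8: 27 each.
    N20: 72+27 = 99 > 70
    N22: 110+27 = 137 ≤ 160
    N25: 30+27 = 57 ≤ 100
    N28: 110+27 = 137 > 120
    N4: 50+27 = 77 ≤ 80
    N8: 72+27 = 99 ≤ 130
Round 3 — N20, N28 seize.
  N20 sheds 99 L/s to N12, N22, N25, N4, N8: 19 each (4 lost).
    N12: 40+19 = 59 ≤ 70
    N22: 137+19 = 156 ≤ 160
    N25: 57+19 = 76 ≤ 100
    N4: 77+19 = 96 > 80
    N8: 99+19 = 118 ≤ 130
  N28 sheds 137 L/s to N25, N4, N8: 45 each (2 lost).
    N25: 76+45 = 121 > 100
    N4: 96+45 = 141 > 80
    N8: 118+45 = 163 > 130
Round 4 — N25, N4, N8 seize.
  N25 sheds 121 L/s: no online neighbours, lost.
  N4 sheds 141 L/s to N22: 141 each.
    N22: 156+141 = 297 > 160
  N8 sheds 163 L/s: no online neighbours, lost.
Round 5 — N22 seizes.
  N22 sheds 297 L/s: no online neighbours, lost.
No further seizures.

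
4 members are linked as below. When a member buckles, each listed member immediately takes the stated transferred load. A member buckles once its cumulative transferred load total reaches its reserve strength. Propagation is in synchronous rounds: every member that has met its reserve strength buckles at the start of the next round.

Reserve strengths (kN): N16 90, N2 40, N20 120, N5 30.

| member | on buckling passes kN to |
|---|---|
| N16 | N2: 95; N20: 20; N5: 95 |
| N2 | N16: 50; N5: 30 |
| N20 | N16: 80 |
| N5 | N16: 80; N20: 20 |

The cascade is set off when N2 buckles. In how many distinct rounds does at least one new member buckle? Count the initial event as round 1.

Round 1 — N2 buckles (initial).
  N16: +50 → 50 < 90
  N5: +30 → 30 ≥ 30
Round 2 — N5 buckles.
  N16: +80 → 130 ≥ 90
  N20: +20 → 20 < 120
Round 3 — N16 buckles.
  N20: +20 → 40 < 120
No further bucklings.

3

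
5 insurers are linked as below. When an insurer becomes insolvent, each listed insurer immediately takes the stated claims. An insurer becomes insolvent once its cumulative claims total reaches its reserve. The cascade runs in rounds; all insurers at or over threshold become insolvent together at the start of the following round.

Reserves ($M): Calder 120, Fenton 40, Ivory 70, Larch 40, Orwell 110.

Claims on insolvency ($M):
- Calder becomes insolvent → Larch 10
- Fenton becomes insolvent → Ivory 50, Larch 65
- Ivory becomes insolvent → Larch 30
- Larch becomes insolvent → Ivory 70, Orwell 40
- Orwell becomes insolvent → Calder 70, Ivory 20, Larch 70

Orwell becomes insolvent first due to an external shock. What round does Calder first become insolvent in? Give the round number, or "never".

Round 1 — Orwell becomes insolvent (initial).
  Calder: +70 → 70 < 120
  Ivory: +20 → 20 < 70
  Larch: +70 → 70 ≥ 40
Round 2 — Larch becomes insolvent.
  Ivory: +70 → 90 ≥ 70
Round 3 — Ivory becomes insolvent.
No further insolvencies.

never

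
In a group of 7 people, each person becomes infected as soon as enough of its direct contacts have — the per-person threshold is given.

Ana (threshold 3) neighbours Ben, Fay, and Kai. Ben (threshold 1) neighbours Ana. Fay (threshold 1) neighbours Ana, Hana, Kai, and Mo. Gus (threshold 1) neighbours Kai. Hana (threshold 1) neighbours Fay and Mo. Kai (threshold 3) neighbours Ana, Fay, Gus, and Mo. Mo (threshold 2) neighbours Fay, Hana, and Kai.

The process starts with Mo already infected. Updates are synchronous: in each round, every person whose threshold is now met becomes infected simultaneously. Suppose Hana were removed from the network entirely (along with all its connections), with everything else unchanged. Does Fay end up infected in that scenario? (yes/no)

With Hana removed:
Round 1 — Mo becomes infected (initial).
Round 2 — checking thresholds:
  Fay: 1 of 3 neighbours ≥ 1, becomes infected.
  Kai: 1 of 4 neighbours < 3, below threshold.
Round 3 — no new infections; cascade stops.

yes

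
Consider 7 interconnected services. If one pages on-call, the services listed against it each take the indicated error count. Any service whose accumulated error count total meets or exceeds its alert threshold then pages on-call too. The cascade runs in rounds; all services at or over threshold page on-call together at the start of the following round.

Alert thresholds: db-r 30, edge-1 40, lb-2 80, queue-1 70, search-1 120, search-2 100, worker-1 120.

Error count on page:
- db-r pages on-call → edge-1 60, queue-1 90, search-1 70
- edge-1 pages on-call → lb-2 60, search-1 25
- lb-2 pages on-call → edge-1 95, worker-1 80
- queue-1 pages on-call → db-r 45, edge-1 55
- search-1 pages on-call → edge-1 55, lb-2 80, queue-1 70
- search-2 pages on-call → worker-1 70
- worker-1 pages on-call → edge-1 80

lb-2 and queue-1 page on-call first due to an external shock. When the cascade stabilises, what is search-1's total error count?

Round 1 — lb-2, queue-1 page on-call (initial).
  db-r: +45 → 45 ≥ 30
  edge-1: +95+55 → 150 ≥ 40
  worker-1: +80 → 80 < 120
Round 2 — db-r, edge-1 page on-call.
  search-1: +70+25 → 95 < 120
No further pages.

95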